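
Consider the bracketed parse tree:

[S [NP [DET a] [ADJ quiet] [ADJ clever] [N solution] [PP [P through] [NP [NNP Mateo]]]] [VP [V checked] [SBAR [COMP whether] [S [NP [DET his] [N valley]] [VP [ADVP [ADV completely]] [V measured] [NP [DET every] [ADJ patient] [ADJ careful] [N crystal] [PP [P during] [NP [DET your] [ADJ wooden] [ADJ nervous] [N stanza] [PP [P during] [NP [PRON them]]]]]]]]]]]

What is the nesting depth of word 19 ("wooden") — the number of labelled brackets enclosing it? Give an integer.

Counting open brackets not yet closed at "wooden": [S [VP [SBAR [S [VP [NP [PP [NP [ADJ = 9.

9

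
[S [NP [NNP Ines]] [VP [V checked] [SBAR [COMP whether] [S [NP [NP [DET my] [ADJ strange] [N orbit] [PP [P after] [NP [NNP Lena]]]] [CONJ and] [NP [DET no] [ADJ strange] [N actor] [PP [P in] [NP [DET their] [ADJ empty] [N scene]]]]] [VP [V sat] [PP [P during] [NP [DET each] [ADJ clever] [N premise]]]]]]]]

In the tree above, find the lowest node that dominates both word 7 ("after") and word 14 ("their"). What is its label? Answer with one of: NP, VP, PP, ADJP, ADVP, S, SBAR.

NP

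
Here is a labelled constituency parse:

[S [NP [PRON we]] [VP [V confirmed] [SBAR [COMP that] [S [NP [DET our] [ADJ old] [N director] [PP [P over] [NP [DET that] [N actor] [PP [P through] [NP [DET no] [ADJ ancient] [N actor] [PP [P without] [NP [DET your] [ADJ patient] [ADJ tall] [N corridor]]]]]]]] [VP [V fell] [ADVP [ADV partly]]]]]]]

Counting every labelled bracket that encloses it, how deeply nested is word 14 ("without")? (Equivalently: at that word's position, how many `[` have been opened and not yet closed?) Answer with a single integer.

11

The word sits inside P, which is inside PP, inside NP, inside PP, inside NP, inside PP, inside NP, inside S, inside SBAR, inside VP, inside S — 11 brackets in all.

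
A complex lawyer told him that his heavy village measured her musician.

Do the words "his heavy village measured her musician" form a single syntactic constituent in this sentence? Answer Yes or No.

"his heavy village measured her musician" is exactly the clause [S his heavy village measured her musician], a complete constituent.

Yes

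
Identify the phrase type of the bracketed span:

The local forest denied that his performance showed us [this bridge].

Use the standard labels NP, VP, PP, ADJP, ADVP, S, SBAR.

NP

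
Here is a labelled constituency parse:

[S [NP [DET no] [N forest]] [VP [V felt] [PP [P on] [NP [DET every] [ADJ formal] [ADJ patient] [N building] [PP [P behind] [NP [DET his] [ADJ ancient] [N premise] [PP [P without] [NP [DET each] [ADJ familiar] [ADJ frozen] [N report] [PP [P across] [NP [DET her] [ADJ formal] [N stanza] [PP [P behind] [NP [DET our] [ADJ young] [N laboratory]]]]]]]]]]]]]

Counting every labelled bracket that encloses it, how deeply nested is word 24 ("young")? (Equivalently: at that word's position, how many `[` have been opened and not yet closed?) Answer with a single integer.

13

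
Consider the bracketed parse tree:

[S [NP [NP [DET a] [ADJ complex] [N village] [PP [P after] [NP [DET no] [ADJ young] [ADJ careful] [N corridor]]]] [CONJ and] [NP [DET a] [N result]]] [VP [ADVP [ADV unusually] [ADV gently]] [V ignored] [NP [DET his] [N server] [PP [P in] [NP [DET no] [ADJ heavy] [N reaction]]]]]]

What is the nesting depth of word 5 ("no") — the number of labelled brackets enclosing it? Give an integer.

6

Path from the root down to the word: S → NP → NP → PP → NP → DET. That is 6 enclosing brackets.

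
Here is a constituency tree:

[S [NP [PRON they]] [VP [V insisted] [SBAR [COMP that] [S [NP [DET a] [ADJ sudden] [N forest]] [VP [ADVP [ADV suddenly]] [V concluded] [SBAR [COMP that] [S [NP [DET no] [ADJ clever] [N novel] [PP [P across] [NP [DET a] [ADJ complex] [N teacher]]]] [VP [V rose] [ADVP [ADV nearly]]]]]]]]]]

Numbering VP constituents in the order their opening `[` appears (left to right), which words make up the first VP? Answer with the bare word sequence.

Opening `[VP` markers occur at word positions 2, 7, 17; the first of these opens the constituent [VP insisted that a sudden forest suddenly concluded that no clever novel across a complex teacher rose nearly].

insisted that a sudden forest suddenly concluded that no clever novel across a complex teacher rose nearly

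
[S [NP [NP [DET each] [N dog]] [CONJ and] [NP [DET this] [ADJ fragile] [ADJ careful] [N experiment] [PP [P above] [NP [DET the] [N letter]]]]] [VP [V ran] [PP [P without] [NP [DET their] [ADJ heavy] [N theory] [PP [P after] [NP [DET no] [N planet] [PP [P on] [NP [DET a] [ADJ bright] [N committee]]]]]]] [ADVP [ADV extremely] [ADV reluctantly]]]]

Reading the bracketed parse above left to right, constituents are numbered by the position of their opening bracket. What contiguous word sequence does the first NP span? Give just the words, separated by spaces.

each dog and this fragile careful experiment above the letter

Opening `[NP` markers occur at word positions 1, 1, 4, 9, 13, 17, 20; the first of these opens the constituent [NP each dog and this fragile careful experiment above the letter].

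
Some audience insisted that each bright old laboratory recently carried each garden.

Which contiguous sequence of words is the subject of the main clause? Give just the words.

some audience

"some audience" is the NP that combines with the VP headed by "insisted" to form the main clause — the subject.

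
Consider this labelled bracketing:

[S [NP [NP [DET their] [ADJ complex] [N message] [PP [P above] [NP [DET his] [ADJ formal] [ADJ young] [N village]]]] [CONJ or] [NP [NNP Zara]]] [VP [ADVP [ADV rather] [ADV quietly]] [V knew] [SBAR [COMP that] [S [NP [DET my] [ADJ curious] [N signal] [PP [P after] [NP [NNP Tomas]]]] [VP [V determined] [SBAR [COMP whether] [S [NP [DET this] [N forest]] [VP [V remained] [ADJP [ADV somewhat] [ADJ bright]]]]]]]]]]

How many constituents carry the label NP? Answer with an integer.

7

Scanning left to right, an opening `[NP` appears at word positions 1, 1, 5, 10, 15, 19, 22 — 7 in total.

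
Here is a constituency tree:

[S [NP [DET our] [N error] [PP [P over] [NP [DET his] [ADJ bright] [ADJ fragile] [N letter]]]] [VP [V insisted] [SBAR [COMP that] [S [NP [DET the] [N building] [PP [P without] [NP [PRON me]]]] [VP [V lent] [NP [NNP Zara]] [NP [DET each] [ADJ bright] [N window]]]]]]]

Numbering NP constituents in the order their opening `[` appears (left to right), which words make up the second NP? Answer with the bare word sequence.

Opening `[NP` markers occur at word positions 1, 4, 10, 13, 15, 16; the second of these opens the constituent [NP his bright fragile letter].

his bright fragile letter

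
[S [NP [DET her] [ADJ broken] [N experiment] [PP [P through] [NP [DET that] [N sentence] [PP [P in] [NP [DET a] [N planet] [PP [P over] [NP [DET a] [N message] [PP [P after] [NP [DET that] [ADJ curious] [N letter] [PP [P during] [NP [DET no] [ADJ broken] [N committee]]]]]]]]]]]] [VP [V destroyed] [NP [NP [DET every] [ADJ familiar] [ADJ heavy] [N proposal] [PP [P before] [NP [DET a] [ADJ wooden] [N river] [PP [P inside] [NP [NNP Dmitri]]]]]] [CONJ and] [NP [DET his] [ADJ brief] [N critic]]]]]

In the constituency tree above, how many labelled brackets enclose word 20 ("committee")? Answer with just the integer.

The word sits inside N, which is inside NP, inside PP, inside NP, inside PP, inside NP, inside PP, inside NP, inside PP, inside NP, inside PP, inside NP, inside S — 13 brackets in all.

13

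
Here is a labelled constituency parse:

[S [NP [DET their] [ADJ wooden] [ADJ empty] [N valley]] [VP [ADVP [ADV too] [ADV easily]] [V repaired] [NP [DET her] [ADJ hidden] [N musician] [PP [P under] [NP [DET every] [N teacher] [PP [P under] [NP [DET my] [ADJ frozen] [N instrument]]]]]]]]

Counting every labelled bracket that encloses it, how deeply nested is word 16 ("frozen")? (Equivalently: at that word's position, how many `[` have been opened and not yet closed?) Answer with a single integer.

8

Path from the root down to the word: S → VP → NP → PP → NP → PP → NP → ADJ. That is 8 enclosing brackets.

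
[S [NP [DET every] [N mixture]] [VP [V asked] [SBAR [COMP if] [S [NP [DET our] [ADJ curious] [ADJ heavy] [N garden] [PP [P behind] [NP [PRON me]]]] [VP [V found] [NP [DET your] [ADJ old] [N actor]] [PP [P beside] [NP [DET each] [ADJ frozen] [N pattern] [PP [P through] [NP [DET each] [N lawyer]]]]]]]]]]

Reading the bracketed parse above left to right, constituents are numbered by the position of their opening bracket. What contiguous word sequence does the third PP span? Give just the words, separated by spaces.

through each lawyer

Opening `[PP` markers occur at word positions 9, 15, 19; the third of these opens the constituent [PP through each lawyer].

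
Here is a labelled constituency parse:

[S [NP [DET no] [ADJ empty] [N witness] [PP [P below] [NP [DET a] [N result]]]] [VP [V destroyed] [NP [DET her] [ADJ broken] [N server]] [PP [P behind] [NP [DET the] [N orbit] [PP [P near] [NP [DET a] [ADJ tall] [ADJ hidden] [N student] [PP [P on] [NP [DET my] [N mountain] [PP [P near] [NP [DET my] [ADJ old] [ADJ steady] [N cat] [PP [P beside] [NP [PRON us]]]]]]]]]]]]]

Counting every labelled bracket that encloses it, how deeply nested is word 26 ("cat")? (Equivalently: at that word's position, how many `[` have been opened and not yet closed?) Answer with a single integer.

11

Counting open brackets not yet closed at "cat": [S [VP [PP [NP [PP [NP [PP [NP [PP [NP [N = 11.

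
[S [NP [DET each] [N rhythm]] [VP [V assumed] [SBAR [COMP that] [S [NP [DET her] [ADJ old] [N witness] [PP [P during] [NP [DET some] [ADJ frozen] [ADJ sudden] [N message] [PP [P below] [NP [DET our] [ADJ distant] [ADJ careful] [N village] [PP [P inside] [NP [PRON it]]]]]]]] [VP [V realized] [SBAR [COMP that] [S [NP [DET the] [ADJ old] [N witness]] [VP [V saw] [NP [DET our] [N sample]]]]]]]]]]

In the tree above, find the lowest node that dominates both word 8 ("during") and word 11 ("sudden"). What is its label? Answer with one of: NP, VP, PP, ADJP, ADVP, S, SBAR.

Word 8 lies under S → VP → SBAR → S → NP → PP → P; word 11 lies under S → VP → SBAR → S → NP → PP → NP → ADJ. The lowest shared node is the PP.

PP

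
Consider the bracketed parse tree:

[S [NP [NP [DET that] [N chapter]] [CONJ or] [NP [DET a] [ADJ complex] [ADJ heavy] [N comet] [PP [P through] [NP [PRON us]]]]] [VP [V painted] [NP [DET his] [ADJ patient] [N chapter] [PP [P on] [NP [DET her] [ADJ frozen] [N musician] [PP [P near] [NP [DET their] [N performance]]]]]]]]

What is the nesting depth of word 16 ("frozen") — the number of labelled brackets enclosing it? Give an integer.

6

Path from the root down to the word: S → VP → NP → PP → NP → ADJ. That is 6 enclosing brackets.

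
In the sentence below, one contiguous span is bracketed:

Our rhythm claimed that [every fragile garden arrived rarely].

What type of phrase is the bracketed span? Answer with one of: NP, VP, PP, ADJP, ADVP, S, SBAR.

The span is built around the head "arrived" — a clause (S).

S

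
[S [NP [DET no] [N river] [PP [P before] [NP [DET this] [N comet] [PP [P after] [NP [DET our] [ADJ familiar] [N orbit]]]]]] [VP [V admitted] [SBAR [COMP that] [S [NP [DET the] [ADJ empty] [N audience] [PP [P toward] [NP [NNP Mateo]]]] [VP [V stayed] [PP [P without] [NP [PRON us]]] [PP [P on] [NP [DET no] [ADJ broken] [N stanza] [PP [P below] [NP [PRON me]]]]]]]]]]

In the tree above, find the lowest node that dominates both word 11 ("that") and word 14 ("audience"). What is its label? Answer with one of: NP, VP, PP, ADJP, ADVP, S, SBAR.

SBAR

Both words fall inside [SBAR that the empty audience toward Mateo stayed without us on no broken stanza below me] (words 11–25), and no smaller constituent contains them both. Label: SBAR.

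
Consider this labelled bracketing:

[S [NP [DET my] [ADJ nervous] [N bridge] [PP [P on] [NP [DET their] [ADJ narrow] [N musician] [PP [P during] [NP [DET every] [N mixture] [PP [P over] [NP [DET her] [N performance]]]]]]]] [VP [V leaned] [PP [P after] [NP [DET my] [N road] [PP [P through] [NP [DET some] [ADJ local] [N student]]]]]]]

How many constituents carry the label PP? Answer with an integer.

5

Scanning left to right, an opening `[PP` appears at word positions 4, 8, 11, 15, 18 — 5 in total.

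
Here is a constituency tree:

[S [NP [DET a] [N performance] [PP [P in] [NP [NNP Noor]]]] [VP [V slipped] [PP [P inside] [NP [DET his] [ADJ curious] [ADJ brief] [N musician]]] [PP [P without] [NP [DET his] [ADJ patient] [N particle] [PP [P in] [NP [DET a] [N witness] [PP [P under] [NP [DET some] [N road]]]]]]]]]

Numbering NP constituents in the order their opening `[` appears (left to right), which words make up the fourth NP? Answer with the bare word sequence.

In left-to-right order the NP constituents are "a performance in Noor"; "Noor"; "his curious brief musician"; "his patient particle in a witness under some road"; "a witness under some road"; "some road". Number 4 is "his patient particle in a witness under some road".

his patient particle in a witness under some road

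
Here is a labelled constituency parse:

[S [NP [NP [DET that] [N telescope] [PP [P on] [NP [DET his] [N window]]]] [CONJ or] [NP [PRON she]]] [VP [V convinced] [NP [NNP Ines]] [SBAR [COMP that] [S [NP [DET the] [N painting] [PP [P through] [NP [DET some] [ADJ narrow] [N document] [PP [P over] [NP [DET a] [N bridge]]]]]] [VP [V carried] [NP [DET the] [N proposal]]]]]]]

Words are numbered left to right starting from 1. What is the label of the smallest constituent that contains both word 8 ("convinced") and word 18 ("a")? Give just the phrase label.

The smallest bracket enclosing both words is [VP convinced Ines that the painting through some narrow document over a bridge carried the proposal], so the label is VP.

VP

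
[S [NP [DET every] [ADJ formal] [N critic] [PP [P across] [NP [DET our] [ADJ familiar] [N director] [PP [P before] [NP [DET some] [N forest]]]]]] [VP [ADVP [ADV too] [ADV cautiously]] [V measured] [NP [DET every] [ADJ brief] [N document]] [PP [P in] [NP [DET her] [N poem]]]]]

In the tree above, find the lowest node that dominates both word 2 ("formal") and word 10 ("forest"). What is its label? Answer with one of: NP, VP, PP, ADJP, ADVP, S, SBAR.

NP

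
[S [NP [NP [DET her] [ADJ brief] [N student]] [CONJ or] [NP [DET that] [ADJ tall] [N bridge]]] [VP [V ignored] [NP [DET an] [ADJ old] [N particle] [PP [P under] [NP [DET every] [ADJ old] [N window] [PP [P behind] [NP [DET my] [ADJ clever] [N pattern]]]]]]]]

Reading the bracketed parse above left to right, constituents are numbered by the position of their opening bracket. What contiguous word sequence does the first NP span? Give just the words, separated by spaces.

Opening `[NP` markers occur at word positions 1, 1, 5, 9, 13, 17; the first of these opens the constituent [NP her brief student or that tall bridge].

her brief student or that tall bridge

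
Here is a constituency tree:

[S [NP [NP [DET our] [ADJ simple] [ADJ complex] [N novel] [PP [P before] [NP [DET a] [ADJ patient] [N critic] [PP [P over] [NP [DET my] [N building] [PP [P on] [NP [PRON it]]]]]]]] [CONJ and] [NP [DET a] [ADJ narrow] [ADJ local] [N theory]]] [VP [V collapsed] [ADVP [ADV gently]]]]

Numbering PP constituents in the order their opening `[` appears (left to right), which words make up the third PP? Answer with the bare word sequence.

on it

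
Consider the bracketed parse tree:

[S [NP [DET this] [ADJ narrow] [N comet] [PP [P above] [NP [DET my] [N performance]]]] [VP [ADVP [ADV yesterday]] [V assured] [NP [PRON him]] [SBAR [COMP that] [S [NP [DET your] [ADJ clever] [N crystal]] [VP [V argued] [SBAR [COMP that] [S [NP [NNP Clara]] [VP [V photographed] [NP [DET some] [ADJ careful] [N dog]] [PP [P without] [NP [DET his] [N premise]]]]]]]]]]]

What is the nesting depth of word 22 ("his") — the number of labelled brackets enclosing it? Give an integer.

11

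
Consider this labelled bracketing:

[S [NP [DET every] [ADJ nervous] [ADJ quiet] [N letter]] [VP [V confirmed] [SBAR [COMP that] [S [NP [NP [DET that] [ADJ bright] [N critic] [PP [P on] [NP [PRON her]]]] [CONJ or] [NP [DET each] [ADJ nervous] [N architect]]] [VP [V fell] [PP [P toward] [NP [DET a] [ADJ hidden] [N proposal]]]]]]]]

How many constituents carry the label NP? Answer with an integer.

The NP constituents are: [NP every nervous quiet letter]; [NP that bright critic on her or each nervous architect]; [NP that bright critic on her]; [NP her]; [NP each nervous architect]; [NP a hidden proposal]. Total: 6.

6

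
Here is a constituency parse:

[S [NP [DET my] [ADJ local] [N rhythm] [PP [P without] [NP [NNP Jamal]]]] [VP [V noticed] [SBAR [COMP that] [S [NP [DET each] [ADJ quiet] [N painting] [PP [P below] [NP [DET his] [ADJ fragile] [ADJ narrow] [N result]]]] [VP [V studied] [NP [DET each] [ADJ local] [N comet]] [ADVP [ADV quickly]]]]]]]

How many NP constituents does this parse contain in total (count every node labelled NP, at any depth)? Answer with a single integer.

5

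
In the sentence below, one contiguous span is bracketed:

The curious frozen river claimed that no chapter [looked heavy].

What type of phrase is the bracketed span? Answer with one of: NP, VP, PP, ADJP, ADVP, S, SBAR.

VP

The bracketed span "looked heavy" is headed by "looked", making it a verb phrase (VP).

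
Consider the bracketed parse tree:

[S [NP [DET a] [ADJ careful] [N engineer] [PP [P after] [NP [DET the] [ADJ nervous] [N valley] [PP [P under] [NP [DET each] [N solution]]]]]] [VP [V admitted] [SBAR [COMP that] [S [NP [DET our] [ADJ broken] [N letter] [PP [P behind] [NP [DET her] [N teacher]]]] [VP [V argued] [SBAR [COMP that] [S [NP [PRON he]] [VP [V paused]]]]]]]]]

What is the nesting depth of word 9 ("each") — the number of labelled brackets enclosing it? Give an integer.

The word sits inside DET, which is inside NP, inside PP, inside NP, inside PP, inside NP, inside S — 7 brackets in all.

7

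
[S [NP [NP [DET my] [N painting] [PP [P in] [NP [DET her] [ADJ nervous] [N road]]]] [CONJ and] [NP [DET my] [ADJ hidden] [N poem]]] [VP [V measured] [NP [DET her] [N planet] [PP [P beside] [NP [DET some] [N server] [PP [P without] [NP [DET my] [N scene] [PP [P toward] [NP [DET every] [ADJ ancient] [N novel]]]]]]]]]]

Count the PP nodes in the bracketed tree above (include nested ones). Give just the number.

4

Listing each PP by its span: [PP in her nervous road]; [PP beside some server without my scene toward every ancient novel]; [PP without my scene toward every ancient novel]; [PP toward every ancient novel] — that makes 4.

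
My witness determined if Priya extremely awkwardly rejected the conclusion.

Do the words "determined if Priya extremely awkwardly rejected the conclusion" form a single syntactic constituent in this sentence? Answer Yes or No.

Yes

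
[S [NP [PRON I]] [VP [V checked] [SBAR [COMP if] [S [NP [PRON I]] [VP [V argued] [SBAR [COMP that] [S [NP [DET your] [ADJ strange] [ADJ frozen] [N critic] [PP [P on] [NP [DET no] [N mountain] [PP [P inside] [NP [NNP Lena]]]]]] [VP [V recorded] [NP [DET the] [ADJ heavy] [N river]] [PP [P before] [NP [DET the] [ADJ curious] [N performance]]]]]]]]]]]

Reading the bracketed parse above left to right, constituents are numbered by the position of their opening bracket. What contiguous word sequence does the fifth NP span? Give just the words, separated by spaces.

Lena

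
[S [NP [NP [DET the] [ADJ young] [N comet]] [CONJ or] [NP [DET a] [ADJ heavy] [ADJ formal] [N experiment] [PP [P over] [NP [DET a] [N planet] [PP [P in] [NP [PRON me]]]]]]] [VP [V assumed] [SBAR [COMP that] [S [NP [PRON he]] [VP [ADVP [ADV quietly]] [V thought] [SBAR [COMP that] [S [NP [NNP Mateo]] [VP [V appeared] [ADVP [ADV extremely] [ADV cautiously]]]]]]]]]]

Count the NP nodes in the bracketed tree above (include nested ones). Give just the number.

The NP constituents are: [NP the young comet or a heavy formal experiment over a planet in me]; [NP the young comet]; [NP a heavy formal experiment over a planet in me]; [NP a planet in me]; [NP me]; [NP he] …. Total: 7.

7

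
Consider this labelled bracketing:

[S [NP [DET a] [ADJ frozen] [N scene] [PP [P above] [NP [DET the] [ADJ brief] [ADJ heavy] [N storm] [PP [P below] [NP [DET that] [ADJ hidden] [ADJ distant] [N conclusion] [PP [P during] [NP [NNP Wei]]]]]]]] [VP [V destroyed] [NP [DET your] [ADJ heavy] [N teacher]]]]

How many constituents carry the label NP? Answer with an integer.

Listing each NP by its span: [NP a frozen scene above the brief heavy storm below that hidden distant conclusion during Wei]; [NP the brief heavy storm below that hidden distant conclusion during Wei]; [NP that hidden distant conclusion during Wei]; [NP Wei]; [NP your heavy teacher] — that makes 5.

5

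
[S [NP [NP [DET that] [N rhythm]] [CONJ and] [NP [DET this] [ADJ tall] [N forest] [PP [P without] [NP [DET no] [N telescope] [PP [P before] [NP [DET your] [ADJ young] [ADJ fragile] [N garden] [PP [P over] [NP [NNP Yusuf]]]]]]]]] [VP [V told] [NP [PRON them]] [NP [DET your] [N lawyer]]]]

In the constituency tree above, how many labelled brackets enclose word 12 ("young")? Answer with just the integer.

8

The word sits inside ADJ, which is inside NP, inside PP, inside NP, inside PP, inside NP, inside NP, inside S — 8 brackets in all.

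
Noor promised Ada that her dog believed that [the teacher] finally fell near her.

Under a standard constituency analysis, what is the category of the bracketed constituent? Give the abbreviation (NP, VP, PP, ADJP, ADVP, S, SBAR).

NP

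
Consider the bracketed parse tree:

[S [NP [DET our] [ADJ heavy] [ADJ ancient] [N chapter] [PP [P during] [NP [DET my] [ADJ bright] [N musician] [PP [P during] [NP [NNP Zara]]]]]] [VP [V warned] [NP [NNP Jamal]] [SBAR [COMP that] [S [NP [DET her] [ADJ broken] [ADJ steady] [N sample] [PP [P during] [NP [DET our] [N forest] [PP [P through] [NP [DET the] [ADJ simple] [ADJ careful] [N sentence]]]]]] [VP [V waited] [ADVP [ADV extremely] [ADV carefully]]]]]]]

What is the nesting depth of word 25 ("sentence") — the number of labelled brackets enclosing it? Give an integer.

10

Counting open brackets not yet closed at "sentence": [S [VP [SBAR [S [NP [PP [NP [PP [NP [N = 10.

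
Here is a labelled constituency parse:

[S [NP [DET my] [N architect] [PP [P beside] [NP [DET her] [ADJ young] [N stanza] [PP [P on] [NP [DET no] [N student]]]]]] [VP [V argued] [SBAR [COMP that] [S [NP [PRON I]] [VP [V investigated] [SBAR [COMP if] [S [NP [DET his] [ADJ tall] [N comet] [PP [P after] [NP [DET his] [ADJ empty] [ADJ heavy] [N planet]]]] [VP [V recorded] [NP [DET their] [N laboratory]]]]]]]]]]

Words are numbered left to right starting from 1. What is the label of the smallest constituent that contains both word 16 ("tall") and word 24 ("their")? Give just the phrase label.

Word 16 lies under S → VP → SBAR → S → VP → SBAR → S → NP → ADJ; word 24 lies under S → VP → SBAR → S → VP → SBAR → S → VP → NP → DET. The lowest shared node is the S.

S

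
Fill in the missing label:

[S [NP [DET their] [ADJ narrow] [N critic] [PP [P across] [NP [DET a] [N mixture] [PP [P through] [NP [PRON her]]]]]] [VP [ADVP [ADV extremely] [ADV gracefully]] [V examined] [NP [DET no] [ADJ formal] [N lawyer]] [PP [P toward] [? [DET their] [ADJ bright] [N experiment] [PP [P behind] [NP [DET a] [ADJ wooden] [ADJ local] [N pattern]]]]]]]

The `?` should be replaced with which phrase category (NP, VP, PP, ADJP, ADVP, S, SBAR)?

A constituent whose immediate children are DET 'their', ADJ 'bright', N 'experiment', PP is a noun phrase: NP.

NP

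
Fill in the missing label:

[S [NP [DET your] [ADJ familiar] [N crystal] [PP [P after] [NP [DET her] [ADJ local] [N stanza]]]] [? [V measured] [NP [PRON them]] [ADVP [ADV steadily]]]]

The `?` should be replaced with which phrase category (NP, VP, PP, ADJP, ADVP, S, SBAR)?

VP

The `?` node immediately contains: V 'measured', NP, ADVP. That is the internal structure of a verb phrase, so the label is VP.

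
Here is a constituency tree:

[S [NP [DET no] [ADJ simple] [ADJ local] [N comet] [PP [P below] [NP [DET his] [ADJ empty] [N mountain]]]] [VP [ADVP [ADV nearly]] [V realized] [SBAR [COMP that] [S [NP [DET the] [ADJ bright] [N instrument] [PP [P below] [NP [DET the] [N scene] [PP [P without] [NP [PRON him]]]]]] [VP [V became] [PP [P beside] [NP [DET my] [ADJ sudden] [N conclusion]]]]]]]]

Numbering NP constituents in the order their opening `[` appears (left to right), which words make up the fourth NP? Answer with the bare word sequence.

Opening `[NP` markers occur at word positions 1, 6, 12, 16, 19, 22; the fourth of these opens the constituent [NP the scene without him].

the scene without him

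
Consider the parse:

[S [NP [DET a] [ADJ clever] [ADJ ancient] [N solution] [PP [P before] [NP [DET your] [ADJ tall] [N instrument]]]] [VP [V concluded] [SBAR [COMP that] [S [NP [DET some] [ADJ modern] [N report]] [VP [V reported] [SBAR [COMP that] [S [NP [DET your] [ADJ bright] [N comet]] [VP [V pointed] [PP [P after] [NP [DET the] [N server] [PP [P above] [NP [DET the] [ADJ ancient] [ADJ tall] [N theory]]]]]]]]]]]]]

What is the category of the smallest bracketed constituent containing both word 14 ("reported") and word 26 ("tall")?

VP

The smallest bracket enclosing both words is [VP reported that your bright comet pointed after the server above the ancient tall theory], so the label is VP.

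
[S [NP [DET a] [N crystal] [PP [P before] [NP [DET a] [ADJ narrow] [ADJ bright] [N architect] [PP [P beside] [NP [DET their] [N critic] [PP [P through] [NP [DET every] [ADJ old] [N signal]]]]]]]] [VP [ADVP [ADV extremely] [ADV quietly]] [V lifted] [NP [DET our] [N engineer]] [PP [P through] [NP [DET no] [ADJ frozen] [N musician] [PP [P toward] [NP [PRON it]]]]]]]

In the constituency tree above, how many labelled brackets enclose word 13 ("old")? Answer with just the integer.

9

Path from the root down to the word: S → NP → PP → NP → PP → NP → PP → NP → ADJ. That is 9 enclosing brackets.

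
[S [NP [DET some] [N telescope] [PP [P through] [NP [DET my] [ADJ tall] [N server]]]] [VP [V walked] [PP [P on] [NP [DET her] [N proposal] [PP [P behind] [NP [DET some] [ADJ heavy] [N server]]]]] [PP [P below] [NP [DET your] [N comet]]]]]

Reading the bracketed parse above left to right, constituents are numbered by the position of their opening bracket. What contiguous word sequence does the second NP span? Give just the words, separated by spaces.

my tall server

The NP opening brackets appear, in order, over: "some telescope through my tall server"; "my tall server"; "her proposal behind some heavy server"; "some heavy server"; "your comet". The second one spans "my tall server".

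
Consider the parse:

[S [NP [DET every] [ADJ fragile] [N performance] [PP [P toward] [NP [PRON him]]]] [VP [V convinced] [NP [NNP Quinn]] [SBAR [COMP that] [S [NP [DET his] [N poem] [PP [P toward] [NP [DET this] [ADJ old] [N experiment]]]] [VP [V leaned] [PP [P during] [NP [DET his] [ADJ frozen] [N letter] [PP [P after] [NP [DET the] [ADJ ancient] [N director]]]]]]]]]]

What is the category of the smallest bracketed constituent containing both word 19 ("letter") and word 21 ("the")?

NP

Word 19 lies under S → VP → SBAR → S → VP → PP → NP → N; word 21 lies under S → VP → SBAR → S → VP → PP → NP → PP → NP → DET. The lowest shared node is the NP.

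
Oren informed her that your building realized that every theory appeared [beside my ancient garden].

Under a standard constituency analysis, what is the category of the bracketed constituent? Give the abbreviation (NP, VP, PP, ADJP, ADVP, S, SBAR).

"beside" is the head of the bracketed span, so the span is a prepositional phrase: PP.

PP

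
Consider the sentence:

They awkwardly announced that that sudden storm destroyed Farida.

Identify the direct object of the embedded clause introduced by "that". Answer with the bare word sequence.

"destroyed" heads the VP of the embedded clause introduced by "that", and "Farida" is its direct object.

Farida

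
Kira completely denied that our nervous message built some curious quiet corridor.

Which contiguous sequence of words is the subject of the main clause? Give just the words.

In the main clause the verb is "denied"; the NP preceding it, "Kira", is the subject.

Kira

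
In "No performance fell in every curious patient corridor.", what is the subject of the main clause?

no performance

The subject of the main clause is the NP immediately before the verb "fell": "no performance".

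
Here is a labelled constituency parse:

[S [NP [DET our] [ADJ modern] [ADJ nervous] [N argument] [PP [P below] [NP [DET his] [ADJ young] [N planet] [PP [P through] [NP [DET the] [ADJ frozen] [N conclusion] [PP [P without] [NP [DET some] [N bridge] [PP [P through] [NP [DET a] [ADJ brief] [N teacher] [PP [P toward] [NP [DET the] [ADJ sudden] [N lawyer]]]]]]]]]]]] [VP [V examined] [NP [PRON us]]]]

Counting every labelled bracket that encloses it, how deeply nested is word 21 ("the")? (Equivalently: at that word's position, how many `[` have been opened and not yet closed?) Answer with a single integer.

Path from the root down to the word: S → NP → PP → NP → PP → NP → PP → NP → PP → NP → PP → NP → DET. That is 13 enclosing brackets.

13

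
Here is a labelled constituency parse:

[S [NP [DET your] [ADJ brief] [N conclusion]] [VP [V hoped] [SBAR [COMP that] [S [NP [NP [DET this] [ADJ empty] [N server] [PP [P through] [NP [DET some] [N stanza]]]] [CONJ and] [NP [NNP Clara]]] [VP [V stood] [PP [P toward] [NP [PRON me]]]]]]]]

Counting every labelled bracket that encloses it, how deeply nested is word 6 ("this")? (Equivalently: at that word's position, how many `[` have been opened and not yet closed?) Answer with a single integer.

7

Counting open brackets not yet closed at "this": [S [VP [SBAR [S [NP [NP [DET = 7.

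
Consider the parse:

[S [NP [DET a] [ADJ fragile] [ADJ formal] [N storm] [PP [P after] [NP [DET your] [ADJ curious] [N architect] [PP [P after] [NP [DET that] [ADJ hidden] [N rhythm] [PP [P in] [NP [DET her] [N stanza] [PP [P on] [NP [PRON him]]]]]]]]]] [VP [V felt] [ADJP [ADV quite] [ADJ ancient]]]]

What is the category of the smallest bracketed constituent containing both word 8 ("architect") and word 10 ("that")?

Word 8 lies under S → NP → PP → NP → N; word 10 lies under S → NP → PP → NP → PP → NP → DET. The lowest shared node is the NP.

NP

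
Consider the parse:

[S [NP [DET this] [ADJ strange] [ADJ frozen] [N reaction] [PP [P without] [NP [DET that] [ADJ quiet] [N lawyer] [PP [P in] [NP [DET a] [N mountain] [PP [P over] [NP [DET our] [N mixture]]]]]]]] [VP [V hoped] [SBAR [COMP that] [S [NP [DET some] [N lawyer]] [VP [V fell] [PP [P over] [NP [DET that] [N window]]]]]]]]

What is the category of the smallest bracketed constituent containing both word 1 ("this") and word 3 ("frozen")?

Word 1 lies under S → NP → DET; word 3 lies under S → NP → ADJ. The lowest shared node is the NP.

NP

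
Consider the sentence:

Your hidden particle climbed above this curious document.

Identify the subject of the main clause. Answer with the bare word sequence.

your hidden particle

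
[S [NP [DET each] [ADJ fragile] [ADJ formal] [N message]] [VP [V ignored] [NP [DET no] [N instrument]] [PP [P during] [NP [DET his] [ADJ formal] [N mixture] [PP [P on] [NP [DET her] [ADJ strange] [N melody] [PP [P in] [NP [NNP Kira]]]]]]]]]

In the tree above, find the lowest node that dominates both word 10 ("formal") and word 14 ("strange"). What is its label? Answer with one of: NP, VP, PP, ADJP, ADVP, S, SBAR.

NP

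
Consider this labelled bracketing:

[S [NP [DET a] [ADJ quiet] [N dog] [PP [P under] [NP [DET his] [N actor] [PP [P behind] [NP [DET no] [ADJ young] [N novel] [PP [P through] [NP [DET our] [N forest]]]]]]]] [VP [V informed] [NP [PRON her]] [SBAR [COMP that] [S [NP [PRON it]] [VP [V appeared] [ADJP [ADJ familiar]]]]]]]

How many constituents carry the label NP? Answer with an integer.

6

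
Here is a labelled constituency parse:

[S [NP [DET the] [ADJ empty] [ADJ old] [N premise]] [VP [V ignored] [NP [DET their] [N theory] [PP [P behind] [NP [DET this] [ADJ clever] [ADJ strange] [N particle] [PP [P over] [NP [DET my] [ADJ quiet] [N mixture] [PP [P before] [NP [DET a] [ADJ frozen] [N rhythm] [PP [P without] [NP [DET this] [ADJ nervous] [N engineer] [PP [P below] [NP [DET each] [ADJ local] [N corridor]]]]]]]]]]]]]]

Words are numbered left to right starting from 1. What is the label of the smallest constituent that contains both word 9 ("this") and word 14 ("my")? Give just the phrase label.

Word 9 lies under S → VP → NP → PP → NP → DET; word 14 lies under S → VP → NP → PP → NP → PP → NP → DET. The lowest shared node is the NP.

NP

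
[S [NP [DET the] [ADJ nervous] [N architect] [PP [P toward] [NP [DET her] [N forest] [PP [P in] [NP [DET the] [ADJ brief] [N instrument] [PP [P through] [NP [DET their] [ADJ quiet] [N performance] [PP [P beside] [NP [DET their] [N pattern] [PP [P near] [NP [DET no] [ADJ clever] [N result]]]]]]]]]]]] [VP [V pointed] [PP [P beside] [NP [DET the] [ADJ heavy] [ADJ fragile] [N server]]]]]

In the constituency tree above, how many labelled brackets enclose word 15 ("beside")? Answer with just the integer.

10

Counting open brackets not yet closed at "beside": [S [NP [PP [NP [PP [NP [PP [NP [PP [P = 10.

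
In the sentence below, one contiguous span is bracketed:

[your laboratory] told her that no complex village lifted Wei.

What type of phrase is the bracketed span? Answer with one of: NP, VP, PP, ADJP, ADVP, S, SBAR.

NP

The span is built around the noun "laboratory" — a noun phrase (NP).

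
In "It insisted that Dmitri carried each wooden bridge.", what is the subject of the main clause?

it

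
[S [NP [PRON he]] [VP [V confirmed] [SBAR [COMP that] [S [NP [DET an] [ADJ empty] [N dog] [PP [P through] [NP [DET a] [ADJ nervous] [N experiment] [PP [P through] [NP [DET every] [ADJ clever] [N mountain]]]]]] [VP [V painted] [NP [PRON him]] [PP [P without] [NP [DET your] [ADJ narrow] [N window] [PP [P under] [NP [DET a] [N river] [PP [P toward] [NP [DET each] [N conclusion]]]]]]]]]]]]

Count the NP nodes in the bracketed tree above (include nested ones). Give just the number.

8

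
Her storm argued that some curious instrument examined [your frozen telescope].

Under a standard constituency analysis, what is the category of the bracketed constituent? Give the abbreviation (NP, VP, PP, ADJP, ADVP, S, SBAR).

NP

"telescope" is the head of the bracketed span, so the span is a noun phrase: NP.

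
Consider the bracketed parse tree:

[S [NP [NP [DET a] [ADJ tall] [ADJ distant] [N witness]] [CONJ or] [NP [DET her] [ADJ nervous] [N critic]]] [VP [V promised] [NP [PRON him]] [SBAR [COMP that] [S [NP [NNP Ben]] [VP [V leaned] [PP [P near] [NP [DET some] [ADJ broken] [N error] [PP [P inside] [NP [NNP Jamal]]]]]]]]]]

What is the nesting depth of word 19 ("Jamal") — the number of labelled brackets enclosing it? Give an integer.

10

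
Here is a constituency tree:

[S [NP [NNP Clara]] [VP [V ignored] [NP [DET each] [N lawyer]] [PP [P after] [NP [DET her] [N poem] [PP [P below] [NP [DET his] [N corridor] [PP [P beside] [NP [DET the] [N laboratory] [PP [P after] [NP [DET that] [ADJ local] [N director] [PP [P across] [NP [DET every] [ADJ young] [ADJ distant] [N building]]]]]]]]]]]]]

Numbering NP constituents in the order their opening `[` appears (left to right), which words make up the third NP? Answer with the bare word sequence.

her poem below his corridor beside the laboratory after that local director across every young distant building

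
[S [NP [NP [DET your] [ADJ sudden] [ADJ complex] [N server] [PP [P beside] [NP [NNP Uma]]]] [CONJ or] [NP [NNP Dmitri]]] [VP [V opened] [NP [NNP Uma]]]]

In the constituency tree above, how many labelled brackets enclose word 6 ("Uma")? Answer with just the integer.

6

Path from the root down to the word: S → NP → NP → PP → NP → NNP. That is 6 enclosing brackets.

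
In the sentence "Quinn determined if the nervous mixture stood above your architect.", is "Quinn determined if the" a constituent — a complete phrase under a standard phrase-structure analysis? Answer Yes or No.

No

The sequence begins inside the noun phrase "Quinn" and ends inside the verb phrase "determined if the nervous mixture stood above your architect"; it crosses a phrase boundary, so no single node in the tree spans exactly those words.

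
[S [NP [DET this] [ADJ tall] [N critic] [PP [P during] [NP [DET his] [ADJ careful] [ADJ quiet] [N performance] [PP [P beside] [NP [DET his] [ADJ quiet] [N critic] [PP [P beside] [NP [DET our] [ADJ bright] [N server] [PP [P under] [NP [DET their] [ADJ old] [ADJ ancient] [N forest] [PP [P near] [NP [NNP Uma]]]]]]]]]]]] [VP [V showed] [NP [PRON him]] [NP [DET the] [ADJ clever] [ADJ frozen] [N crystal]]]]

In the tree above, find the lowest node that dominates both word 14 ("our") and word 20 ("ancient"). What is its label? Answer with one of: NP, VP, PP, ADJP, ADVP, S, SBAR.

NP

Word 14 lies under S → NP → PP → NP → PP → NP → PP → NP → DET; word 20 lies under S → NP → PP → NP → PP → NP → PP → NP → PP → NP → ADJ. The lowest shared node is the NP.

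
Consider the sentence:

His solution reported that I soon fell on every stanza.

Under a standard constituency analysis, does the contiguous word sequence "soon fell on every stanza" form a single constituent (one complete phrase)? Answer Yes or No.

Yes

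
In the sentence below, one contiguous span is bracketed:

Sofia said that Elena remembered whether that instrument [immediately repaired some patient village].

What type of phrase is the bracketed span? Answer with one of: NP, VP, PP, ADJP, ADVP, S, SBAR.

VP

The span is built around the verb "repaired" — a verb phrase (VP).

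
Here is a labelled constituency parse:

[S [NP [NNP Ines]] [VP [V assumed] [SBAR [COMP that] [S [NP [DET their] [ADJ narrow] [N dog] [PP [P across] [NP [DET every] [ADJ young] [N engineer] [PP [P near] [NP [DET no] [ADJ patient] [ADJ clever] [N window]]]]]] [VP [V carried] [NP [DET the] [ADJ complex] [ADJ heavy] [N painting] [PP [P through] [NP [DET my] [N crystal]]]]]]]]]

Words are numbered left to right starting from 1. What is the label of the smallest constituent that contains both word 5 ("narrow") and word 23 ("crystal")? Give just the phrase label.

Both words fall inside [S their narrow dog across every young engineer near no patient clever window carried the complex heavy painting through my crystal] (words 4–23), and no smaller constituent contains them both. Label: S.

S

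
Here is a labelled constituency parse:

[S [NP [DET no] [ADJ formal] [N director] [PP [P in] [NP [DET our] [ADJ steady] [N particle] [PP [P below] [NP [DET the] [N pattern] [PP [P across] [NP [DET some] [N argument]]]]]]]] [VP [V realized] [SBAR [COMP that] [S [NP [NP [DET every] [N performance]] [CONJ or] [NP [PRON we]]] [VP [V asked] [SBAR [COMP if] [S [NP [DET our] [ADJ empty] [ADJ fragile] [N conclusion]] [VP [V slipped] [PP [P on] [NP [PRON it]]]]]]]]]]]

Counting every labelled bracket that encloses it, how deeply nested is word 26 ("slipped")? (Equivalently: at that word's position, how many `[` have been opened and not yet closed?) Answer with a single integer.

The word sits inside V, which is inside VP, inside S, inside SBAR, inside VP, inside S, inside SBAR, inside VP, inside S — 9 brackets in all.

9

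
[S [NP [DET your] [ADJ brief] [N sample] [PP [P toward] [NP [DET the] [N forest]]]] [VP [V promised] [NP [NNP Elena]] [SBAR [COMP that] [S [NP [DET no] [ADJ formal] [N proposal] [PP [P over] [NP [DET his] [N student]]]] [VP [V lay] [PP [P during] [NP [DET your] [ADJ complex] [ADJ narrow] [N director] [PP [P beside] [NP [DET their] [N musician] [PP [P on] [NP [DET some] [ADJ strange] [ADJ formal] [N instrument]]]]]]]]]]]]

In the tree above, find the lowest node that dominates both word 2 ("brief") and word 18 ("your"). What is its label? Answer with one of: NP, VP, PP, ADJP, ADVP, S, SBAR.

S

Both words fall inside [S your brief sample toward the forest promised Elena that no formal proposal over his student lay during your complex narrow director beside their musician on some strange formal instrument] (words 1–29), and no smaller constituent contains them both. Label: S.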